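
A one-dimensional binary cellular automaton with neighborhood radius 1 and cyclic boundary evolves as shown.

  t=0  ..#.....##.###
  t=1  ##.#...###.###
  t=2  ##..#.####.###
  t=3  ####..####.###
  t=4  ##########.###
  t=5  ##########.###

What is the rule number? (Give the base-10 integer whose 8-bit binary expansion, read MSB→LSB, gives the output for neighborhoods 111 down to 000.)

  ###|#  b7=1 t=0,i=12
  ##.|#  b6=1 t=0,i=9
  #.#|.  b5=0 t=0,i=10
  #..|#  b4=1 t=0,i=0
  .##|#  b3=1 t=0,i=8
  .#.|.  b2=0 t=0,i=2
  ..#|#  b1=1 t=0,i=1
  ...|.  b0=0 t=0,i=4
  bits 11011010 = 218

218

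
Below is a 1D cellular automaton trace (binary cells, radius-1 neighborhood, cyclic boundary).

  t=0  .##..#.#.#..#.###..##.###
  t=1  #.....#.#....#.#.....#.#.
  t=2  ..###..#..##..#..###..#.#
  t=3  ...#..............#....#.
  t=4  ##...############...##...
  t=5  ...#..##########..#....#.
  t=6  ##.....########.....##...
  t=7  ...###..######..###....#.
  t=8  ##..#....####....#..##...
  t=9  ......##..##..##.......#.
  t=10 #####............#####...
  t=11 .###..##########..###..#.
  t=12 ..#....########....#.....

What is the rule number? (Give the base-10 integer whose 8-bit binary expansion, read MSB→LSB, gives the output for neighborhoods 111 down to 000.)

161

  nb ###: next=#  (t=0,i=15, bit7=1)
  nb ##.: next=.  (t=0,i=2, bit6=0)
  nb #.#: next=#  (t=0,i=0, bit5=1)
  nb #..: next=.  (t=0,i=3, bit4=0)
  nb .##: next=.  (t=0,i=1, bit3=0)
  nb .#.: next=.  (t=0,i=5, bit2=0)
  nb ..#: next=.  (t=0,i=4, bit1=0)
  nb ...: next=#  (t=1,i=2, bit0=1)
  bits 10100001 = 161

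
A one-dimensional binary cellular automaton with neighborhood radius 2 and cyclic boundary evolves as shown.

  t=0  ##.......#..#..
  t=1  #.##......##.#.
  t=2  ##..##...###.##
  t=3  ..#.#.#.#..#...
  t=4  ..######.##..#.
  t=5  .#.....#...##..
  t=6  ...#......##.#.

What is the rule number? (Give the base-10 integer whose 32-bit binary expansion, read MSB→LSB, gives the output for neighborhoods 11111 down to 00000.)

  #####|.  b31=0 t=4,i=4
  ####.|.  b30=0 t=2,i=0
  ###.#|#  b29=1 t=2,i=11
  ###..|.  b28=0 t=2,i=1
  ##.##|.  b27=0 t=2,i=12
  ##.#.|.  b26=0 t=1,i=12
  ##..#|#  b25=1 t=2,i=2
  ##...|#  b24=1 t=0,i=2
  #.###|.  b23=0 t=2,i=13
  #.##.|.  b22=0 t=1,i=2
  #.#.#|#  b21=1 t=1,i=0
  #.#..|.  b20=0 t=3,i=8
  #..##|.  b19=0 t=0,i=14
  #..#.|#  b18=1 t=0,i=11
  #...#|.  b17=0 t=2,i=7
  #....|#  b16=1 t=0,i=3
  .####|.  b15=0 t=2,i=14
  .###.|.  b14=0 t=2,i=10
  .##.#|#  b13=1 t=1,i=11
  .##..|.  b12=0 t=0,i=1
  .#.##|#  b11=1 t=1,i=1
  .#.#.|#  b10=1 t=1,i=14
  .#..#|#  b9=1 t=0,i=10
  .#...|.  b8=0 t=3,i=12
  ..###|.  b7=0 t=2,i=9
  ..##.|#  b6=1 t=0,i=0
  ..#.#|#  b5=1 t=3,i=2
  ..#..|.  b4=0 t=0,i=9
  ...##|#  b3=1 t=1,i=9
  ...#.|.  b2=0 t=0,i=8
  ....#|.  b1=0 t=0,i=7
  .....|.  b0=0 t=0,i=4
  bits 00100011001001010010111001101000 = 589639272

589639272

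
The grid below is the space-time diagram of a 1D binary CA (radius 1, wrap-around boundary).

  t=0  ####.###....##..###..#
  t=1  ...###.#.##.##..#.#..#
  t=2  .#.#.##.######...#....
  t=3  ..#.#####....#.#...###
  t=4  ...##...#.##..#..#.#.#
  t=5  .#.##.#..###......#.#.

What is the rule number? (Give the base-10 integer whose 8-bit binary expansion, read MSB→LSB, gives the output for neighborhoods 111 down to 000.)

105

  [7] ### => .  t=0,i=0
  [6] ##. => #  t=0,i=3
  [5] #.# => #  t=0,i=4
  [4] #.. => .  t=0,i=8
  [3] .## => #  t=0,i=5
  [2] .#. => .  t=1,i=7
  [1] ..# => .  t=0,i=11
  [0] ... => #  t=0,i=9
  bits 01101001 = 105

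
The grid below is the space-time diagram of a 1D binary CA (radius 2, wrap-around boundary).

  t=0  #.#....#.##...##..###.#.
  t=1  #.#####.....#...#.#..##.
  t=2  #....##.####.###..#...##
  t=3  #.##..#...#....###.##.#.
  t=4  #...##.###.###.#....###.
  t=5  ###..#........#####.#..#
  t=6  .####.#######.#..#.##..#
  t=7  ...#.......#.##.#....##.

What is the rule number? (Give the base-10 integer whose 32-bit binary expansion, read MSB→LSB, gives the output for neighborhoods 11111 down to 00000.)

1446453639

  #####|.  b31=0 t=1,i=4
  ####.|#  b30=1 t=1,i=5
  ###.#|.  b29=0 t=0,i=20
  ###..|#  b28=1 t=1,i=6
  ##.##|.  b27=0 t=2,i=7
  ##.#.|#  b26=1 t=0,i=21
  ##..#|#  b25=1 t=0,i=16
  ##...|.  b24=0 t=0,i=11
  #.###|.  b23=0 t=1,i=2
  #.##.|.  b22=0 t=0,i=9
  #.#.#|#  b21=1 t=0,i=0
  #.#..|#  b20=1 t=0,i=2
  #..##|.  b19=0 t=0,i=17
  #..#.|#  b18=1 t=2,i=17
  #...#|#  b17=1 t=0,i=12
  #....|#  b16=1 t=0,i=4
  .####|.  b15=0 t=1,i=3
  .###.|.  b14=0 t=0,i=19
  .##.#|#  b13=1 t=1,i=22
  .##..|.  b12=0 t=0,i=10
  .#.##|.  b11=0 t=0,i=8
  .#.#.|.  b10=0 t=0,i=1
  .#..#|.  b9=0 t=1,i=19
  .#...|#  b8=1 t=0,i=3
  ..###|#  b7=1 t=0,i=18
  ..##.|.  b6=0 t=0,i=14
  ..#.#|.  b5=0 t=0,i=7
  ..#..|.  b4=0 t=1,i=12
  ...##|.  b3=0 t=0,i=13
  ...#.|#  b2=1 t=0,i=6
  ....#|#  b1=1 t=0,i=5
  .....|#  b0=1 t=1,i=9
  bits 01010110001101110010000110000111 = 1446453639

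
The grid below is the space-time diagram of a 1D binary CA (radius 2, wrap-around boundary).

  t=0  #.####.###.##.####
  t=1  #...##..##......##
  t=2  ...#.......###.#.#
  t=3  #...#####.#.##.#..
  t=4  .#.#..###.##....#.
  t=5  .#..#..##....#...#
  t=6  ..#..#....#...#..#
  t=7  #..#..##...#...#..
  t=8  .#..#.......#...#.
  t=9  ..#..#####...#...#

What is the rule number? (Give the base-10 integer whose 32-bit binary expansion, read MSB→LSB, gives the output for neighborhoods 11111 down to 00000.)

  nb #####: next=#  (t=0,i=16, bit31=1)
  nb ####.: next=#  (t=0,i=4, bit30=1)
  nb ###.#: next=#  (t=0,i=0, bit29=1)
  nb ###..: next=.  (t=1,i=0, bit28=0)
  nb ##.##: next=.  (t=0,i=1, bit27=0)
  nb ##.#.: next=.  (t=2,i=14, bit26=0)
  nb ##..#: next=.  (t=1,i=6, bit25=0)
  nb ##...: next=.  (t=1,i=1, bit24=0)
  nb #.###: next=.  (t=0,i=2, bit23=0)
  nb #.##.: next=.  (t=0,i=11, bit22=0)
  nb #.#.#: next=#  (t=2,i=15, bit21=1)
  nb #.#..: next=.  (t=2,i=17, bit20=0)
  nb #..##: next=.  (t=1,i=7, bit19=0)
  nb #..#.: next=.  (t=3,i=17, bit18=0)
  nb #...#: next=.  (t=1,i=2, bit17=0)
  nb #....: next=#  (t=1,i=11, bit16=1)
  nb .####: next=.  (t=0,i=3, bit15=0)
  nb .###.: next=#  (t=0,i=8, bit14=1)
  nb .##.#: next=.  (t=0,i=12, bit13=0)
  nb .##..: next=.  (t=1,i=5, bit12=0)
  nb .#.##: next=#  (t=3,i=11, bit11=1)
  nb .#.#.: next=.  (t=2,i=16, bit10=0)
  nb .#..#: next=#  (t=3,i=16, bit9=1)
  nb .#...: next=#  (t=2,i=0, bit8=1)
  nb ..###: next=.  (t=1,i=16, bit7=0)
  nb ..##.: next=.  (t=1,i=4, bit6=0)
  nb ..#.#: next=#  (t=4,i=1, bit5=1)
  nb ..#..: next=.  (t=2,i=3, bit4=0)
  nb ...##: next=#  (t=1,i=3, bit3=1)
  nb ...#.: next=.  (t=2,i=2, bit2=0)
  nb ....#: next=.  (t=1,i=14, bit1=0)
  nb .....: next=#  (t=1,i=12, bit0=1)
  bits 11100000001000010100101100101001 = 3760278313

3760278313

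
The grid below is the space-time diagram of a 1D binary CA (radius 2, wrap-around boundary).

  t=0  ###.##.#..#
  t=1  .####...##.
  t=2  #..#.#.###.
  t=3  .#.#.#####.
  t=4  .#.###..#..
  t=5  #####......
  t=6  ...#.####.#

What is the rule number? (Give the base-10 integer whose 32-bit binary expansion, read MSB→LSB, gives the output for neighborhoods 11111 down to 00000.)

  nb #####: next=.  (t=3,i=7, bit31=0)
  nb ####.: next=#  (t=0,i=1, bit30=1)
  nb ###.#: next=#  (t=0,i=2, bit29=1)
  nb ###..: next=.  (t=1,i=4, bit28=0)
  nb ##.##: next=#  (t=0,i=3, bit27=1)
  nb ##.#.: next=.  (t=0,i=6, bit26=0)
  nb ##..#: next=.  (t=1,i=10, bit25=0)
  nb ##...: next=#  (t=1,i=5, bit24=1)
  nb #.###: next=#  (t=2,i=7, bit23=1)
  nb #.##.: next=#  (t=0,i=4, bit22=1)
  nb #.#.#: next=#  (t=2,i=5, bit21=1)
  nb #.#..: next=.  (t=0,i=7, bit20=0)
  nb #..##: next=#  (t=0,i=9, bit19=1)
  nb #..#.: next=.  (t=2,i=2, bit18=0)
  nb #...#: next=.  (t=1,i=6, bit17=0)
  nb #....: next=#  (t=5,i=6, bit16=1)
  nb .####: next=.  (t=0,i=0, bit15=0)
  nb .###.: next=#  (t=2,i=8, bit14=1)
  nb .##.#: next=.  (t=0,i=5, bit13=0)
  nb .##..: next=#  (t=1,i=9, bit12=1)
  nb .#.##: next=#  (t=2,i=6, bit11=1)
  nb .#.#.: next=.  (t=2,i=4, bit10=0)
  nb .#..#: next=#  (t=0,i=8, bit9=1)
  nb .#...: next=.  (t=4,i=9, bit8=0)
  nb ..###: next=.  (t=0,i=10, bit7=0)
  nb ..##.: next=#  (t=1,i=8, bit6=1)
  nb ..#.#: next=#  (t=2,i=3, bit5=1)
  nb ..#..: next=.  (t=4,i=8, bit4=0)
  nb ...##: next=#  (t=1,i=7, bit3=1)
  nb ...#.: next=#  (t=4,i=0, bit2=1)
  nb ....#: next=.  (t=5,i=9, bit1=0)
  nb .....: next=#  (t=5,i=7, bit0=1)
  bits 01101001111010010101101001101101 = 1776900717

1776900717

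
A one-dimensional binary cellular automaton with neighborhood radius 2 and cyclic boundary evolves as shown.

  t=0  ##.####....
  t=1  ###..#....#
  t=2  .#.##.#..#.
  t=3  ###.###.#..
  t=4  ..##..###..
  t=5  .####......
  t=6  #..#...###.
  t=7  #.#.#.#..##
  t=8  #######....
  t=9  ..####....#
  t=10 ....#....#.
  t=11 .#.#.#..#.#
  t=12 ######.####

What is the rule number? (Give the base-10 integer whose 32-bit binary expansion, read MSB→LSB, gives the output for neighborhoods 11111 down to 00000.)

3996401005

  #####|#  b31=1 t=8,i=2
  ####.|#  b30=1 t=0,i=5
  ###.#|#  b29=1 t=3,i=2
  ###..|.  b28=0 t=0,i=6
  ##.##|#  b27=1 t=0,i=2
  ##.#.|#  b26=1 t=2,i=5
  ##..#|#  b25=1 t=1,i=3
  ##...|.  b24=0 t=0,i=7
  #.###|.  b23=0 t=0,i=3
  #.##.|.  b22=0 t=2,i=3
  #.#.#|#  b21=1 t=7,i=2
  #.#..|#  b20=1 t=2,i=6
  #..##|.  b19=0 t=3,i=10
  #..#.|#  b18=1 t=1,i=4
  #...#|.  b17=0 t=6,i=5
  #....|.  b16=0 t=0,i=8
  .####|.  b15=0 t=0,i=4
  .###.|.  b14=0 t=3,i=1
  .##.#|#  b13=1 t=0,i=1
  .##..|#  b12=1 t=4,i=3
  .#.##|#  b11=1 t=2,i=2
  .#.#.|#  b10=1 t=7,i=3
  .#..#|.  b9=0 t=2,i=7
  .#...|#  b8=1 t=1,i=6
  ..###|.  b7=0 t=1,i=10
  ..##.|#  b6=1 t=0,i=0
  ..#.#|#  b5=1 t=2,i=1
  ..#..|.  b4=0 t=1,i=5
  ...##|#  b3=1 t=0,i=10
  ...#.|#  b2=1 t=9,i=9
  ....#|.  b1=0 t=0,i=9
  .....|#  b0=1 t=5,i=7
  bits 11101110001101000011110101101101 = 3996401005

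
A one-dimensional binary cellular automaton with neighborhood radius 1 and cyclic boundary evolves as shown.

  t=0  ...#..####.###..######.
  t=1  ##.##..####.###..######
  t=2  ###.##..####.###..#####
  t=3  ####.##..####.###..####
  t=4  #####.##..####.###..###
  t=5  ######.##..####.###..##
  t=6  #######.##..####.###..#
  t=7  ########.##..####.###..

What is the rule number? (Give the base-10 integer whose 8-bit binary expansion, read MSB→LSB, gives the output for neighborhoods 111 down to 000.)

  ###|#  b7=1 t=0,i=7
  ##.|#  b6=1 t=0,i=9
  #.#|#  b5=1 t=0,i=10
  #..|#  b4=1 t=0,i=4
  .##|.  b3=0 t=0,i=6
  .#.|#  b2=1 t=0,i=3
  ..#|.  b1=0 t=0,i=2
  ...|#  b0=1 t=0,i=0
  bits 11110101 = 245

245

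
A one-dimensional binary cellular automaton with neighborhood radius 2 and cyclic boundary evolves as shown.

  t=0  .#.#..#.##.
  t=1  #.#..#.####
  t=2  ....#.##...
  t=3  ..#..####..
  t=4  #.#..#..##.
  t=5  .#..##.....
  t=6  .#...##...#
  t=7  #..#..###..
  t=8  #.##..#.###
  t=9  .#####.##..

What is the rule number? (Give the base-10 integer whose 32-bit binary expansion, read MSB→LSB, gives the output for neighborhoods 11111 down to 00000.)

  [31] ##### => .  t=1,i=9
  [30] ####. => .  t=1,i=10
  [29] ###.# => .  t=1,i=0
  [28] ###.. => #  t=3,i=8
  [27] ##.## => #  t=8,i=1
  [26] ##.#. => .  t=1,i=1
  [25] ##..# => #  t=0,i=10
  [24] ##... => #  t=2,i=8
  [23] #.### => #  t=1,i=7
  [22] #.##. => #  t=0,i=8
  [21] #.#.# => .  t=4,i=0
  [20] #.#.. => .  t=0,i=3
  [19] #..## => .  t=3,i=4
  [18] #..#. => #  t=0,i=0
  [17] #...# => #  t=6,i=3
  [16] #.... => .  t=2,i=9
  [15] .#### => .  t=1,i=8
  [14] .###. => .  t=7,i=7
  [13] .##.# => .  t=4,i=9
  [12] .##.. => #  t=0,i=9
  [11] .#.## => #  t=0,i=7
  [10] .#.#. => #  t=0,i=2
  [9] .#..# => .  t=0,i=4
  [8] .#... => .  t=6,i=2
  [7] ..### => #  t=3,i=5
  [6] ..##. => .  t=4,i=8
  [5] ..#.# => .  t=0,i=1
  [4] ..#.. => #  t=3,i=2
  [3] ...## => .  t=6,i=4
  [2] ...#. => .  t=2,i=3
  [1] ....# => #  t=2,i=2
  [0] ..... => .  t=2,i=0
  bits 00011011110001100001110010010010 = 465968274

465968274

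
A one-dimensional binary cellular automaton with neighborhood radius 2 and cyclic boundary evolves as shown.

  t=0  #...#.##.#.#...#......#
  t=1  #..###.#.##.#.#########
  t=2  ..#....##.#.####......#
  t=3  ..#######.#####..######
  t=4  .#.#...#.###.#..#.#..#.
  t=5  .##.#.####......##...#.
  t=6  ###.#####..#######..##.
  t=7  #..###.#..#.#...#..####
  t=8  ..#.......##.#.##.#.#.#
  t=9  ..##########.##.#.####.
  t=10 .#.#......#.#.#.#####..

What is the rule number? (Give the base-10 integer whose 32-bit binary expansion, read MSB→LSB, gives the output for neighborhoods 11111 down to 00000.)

1219083647

  #####|.  b31=0 t=1,i=16
  ####.|#  b30=1 t=1,i=22
  ###.#|.  b29=0 t=1,i=5
  ###..|.  b28=0 t=1,i=0
  ##.##|#  b27=1 t=3,i=9
  ##.#.|.  b26=0 t=0,i=8
  ##..#|.  b25=0 t=1,i=1
  ##...|.  b24=0 t=0,i=1
  #.###|#  b23=1 t=1,i=14
  #.##.|.  b22=0 t=0,i=6
  #.#.#|#  b21=1 t=0,i=9
  #.#..|.  b20=0 t=0,i=11
  #..##|#  b19=1 t=1,i=2
  #..#.|.  b18=0 t=2,i=1
  #...#|.  b17=0 t=0,i=2
  #....|#  b16=1 t=0,i=17
  .####|#  b15=1 t=1,i=15
  .###.|.  b14=0 t=1,i=4
  .##.#|#  b13=1 t=0,i=7
  .##..|#  b12=1 t=0,i=0
  .#.##|#  b11=1 t=0,i=5
  .#.#.|#  b10=1 t=0,i=10
  .#..#|.  b9=0 t=2,i=0
  .#...|#  b8=1 t=0,i=12
  ..###|.  b7=0 t=1,i=3
  ..##.|#  b6=1 t=0,i=22
  ..#.#|#  b5=1 t=0,i=4
  ..#..|#  b4=1 t=0,i=15
  ...##|#  b3=1 t=0,i=21
  ...#.|#  b2=1 t=0,i=3
  ....#|#  b1=1 t=0,i=20
  .....|#  b0=1 t=0,i=18
  bits 01001000101010011011110101111111 = 1219083647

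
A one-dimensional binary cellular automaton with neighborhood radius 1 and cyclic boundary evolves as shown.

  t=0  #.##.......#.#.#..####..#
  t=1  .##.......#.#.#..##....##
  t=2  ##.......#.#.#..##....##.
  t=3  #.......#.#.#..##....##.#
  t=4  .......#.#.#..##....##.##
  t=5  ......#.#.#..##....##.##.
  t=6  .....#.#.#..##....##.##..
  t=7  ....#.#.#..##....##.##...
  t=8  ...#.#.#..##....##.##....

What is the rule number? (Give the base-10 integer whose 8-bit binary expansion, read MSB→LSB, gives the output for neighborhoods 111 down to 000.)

  [7] ### => .  t=0,i=19
  [6] ##. => .  t=0,i=0
  [5] #.# => #  t=0,i=1
  [4] #.. => .  t=0,i=4
  [3] .## => #  t=0,i=2
  [2] .#. => .  t=0,i=11
  [1] ..# => #  t=0,i=10
  [0] ... => .  t=0,i=5
  bits 00101010 = 42

42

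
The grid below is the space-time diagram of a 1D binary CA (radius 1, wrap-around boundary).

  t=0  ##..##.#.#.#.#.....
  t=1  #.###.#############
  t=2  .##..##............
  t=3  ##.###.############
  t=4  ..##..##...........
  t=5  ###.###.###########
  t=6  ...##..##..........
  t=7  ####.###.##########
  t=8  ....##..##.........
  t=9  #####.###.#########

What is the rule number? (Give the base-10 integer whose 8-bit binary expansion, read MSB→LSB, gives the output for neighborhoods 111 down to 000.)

63

  ### -> .   bit 7 = 0  t=1,i=3
  ##. -> .   bit 6 = 0  t=0,i=1
  #.# -> #   bit 5 = 1  t=0,i=6
  #.. -> #   bit 4 = 1  t=0,i=2
  .## -> #   bit 3 = 1  t=0,i=0
  .#. -> #   bit 2 = 1  t=0,i=7
  ..# -> #   bit 1 = 1  t=0,i=3
  ... -> #   bit 0 = 1  t=0,i=15
  bits 00111111 = 63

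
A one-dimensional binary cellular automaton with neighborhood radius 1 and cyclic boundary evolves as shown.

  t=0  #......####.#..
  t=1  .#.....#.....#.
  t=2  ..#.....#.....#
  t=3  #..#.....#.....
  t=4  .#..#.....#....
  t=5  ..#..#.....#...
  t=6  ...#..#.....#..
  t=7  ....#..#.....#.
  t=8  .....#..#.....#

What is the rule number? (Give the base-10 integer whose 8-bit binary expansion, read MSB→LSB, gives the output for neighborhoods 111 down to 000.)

24

  [7] ### => .  t=0,i=8
  [6] ##. => .  t=0,i=10
  [5] #.# => .  t=0,i=11
  [4] #.. => #  t=0,i=1
  [3] .## => #  t=0,i=7
  [2] .#. => .  t=0,i=0
  [1] ..# => .  t=0,i=6
  [0] ... => .  t=0,i=2
  bits 00011000 = 24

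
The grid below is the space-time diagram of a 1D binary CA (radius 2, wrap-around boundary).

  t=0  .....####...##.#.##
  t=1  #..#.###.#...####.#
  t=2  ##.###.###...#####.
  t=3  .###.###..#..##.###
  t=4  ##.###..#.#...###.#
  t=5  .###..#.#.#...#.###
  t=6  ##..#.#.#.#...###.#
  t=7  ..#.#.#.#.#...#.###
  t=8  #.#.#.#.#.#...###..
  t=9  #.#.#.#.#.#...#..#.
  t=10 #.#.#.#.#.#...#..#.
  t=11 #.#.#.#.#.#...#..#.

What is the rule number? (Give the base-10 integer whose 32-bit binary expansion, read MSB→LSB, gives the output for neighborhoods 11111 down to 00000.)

1873852594

  nb #####: next=.  (t=2,i=15, bit31=0)
  nb ####.: next=#  (t=0,i=7, bit30=1)
  nb ###.#: next=#  (t=1,i=7, bit29=1)
  nb ###..: next=.  (t=0,i=8, bit28=0)
  nb ##.##: next=#  (t=1,i=17, bit27=1)
  nb ##.#.: next=#  (t=0,i=14, bit26=1)
  nb ##..#: next=#  (t=1,i=1, bit25=1)
  nb ##...: next=#  (t=0,i=0, bit24=1)
  nb #.###: next=#  (t=1,i=5, bit23=1)
  nb #.##.: next=.  (t=0,i=17, bit22=0)
  nb #.#.#: next=#  (t=0,i=15, bit21=1)
  nb #.#..: next=#  (t=1,i=9, bit20=1)
  nb #..##: next=.  (t=3,i=12, bit19=0)
  nb #..#.: next=.  (t=1,i=2, bit18=0)
  nb #...#: next=.  (t=0,i=10, bit17=0)
  nb #....: next=.  (t=0,i=1, bit16=0)
  nb .####: next=#  (t=0,i=6, bit15=1)
  nb .###.: next=.  (t=1,i=6, bit14=0)
  nb .##.#: next=#  (t=0,i=13, bit13=1)
  nb .##..: next=#  (t=0,i=18, bit12=1)
  nb .#.##: next=#  (t=0,i=16, bit11=1)
  nb .#.#.: next=.  (t=4,i=9, bit10=0)
  nb .#..#: next=.  (t=3,i=11, bit9=0)
  nb .#...: next=.  (t=1,i=10, bit8=0)
  nb ..###: next=#  (t=0,i=5, bit7=1)
  nb ..##.: next=.  (t=0,i=12, bit6=0)
  nb ..#.#: next=#  (t=1,i=3, bit5=1)
  nb ..#..: next=#  (t=3,i=10, bit4=1)
  nb ...##: next=.  (t=0,i=4, bit3=0)
  nb ...#.: next=.  (t=5,i=13, bit2=0)
  nb ....#: next=#  (t=0,i=3, bit1=1)
  nb .....: next=.  (t=0,i=2, bit0=0)
  bits 01101111101100001011100010110010 = 1873852594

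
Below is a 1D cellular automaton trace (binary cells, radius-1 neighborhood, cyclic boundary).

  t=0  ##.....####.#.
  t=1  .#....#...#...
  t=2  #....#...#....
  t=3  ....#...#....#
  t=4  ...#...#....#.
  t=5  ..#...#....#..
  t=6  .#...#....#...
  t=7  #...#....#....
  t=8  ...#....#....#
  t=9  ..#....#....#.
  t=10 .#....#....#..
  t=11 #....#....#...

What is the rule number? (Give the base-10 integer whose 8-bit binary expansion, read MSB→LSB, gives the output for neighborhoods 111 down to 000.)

66

  [7] ### => .  t=0,i=8
  [6] ##. => #  t=0,i=1
  [5] #.# => .  t=0,i=11
  [4] #.. => .  t=0,i=2
  [3] .## => .  t=0,i=0
  [2] .#. => .  t=0,i=12
  [1] ..# => #  t=0,i=6
  [0] ... => .  t=0,i=3
  bits 01000010 = 66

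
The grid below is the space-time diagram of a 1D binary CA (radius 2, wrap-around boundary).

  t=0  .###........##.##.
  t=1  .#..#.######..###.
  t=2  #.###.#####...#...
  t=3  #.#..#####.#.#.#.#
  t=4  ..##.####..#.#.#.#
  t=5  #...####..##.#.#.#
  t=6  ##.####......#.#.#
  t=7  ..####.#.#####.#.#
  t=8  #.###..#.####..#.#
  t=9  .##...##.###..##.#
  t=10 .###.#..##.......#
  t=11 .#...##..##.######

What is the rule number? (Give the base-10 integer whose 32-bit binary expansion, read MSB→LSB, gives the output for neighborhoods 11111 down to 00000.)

3388249007

  [31] ##### => #  t=1,i=8
  [30] ####. => #  t=1,i=10
  [29] ###.# => .  t=2,i=4
  [28] ###.. => .  t=0,i=3
  [27] ##.## => #  t=0,i=14
  [26] ##.#. => .  t=3,i=1
  [25] ##..# => .  t=0,i=17
  [24] ##... => #  t=0,i=4
  [23] #.### => #  t=1,i=6
  [22] #.##. => #  t=0,i=15
  [21] #.#.# => #  t=3,i=11
  [20] #.#.. => #  t=3,i=2
  [19] #..## => .  t=0,i=0
  [18] #..#. => #  t=1,i=0
  [17] #...# => .  t=2,i=12
  [16] #.... => .  t=0,i=5
  [15] .#### => #  t=1,i=7
  [14] .###. => .  t=0,i=2
  [13] .##.# => .  t=0,i=13
  [12] .##.. => #  t=0,i=16
  [11] .#.## => .  t=1,i=5
  [10] .#.#. => .  t=3,i=12
  [9] .#..# => #  t=1,i=2
  [8] .#... => #  t=2,i=15
  [7] ..### => #  t=0,i=1
  [6] ..##. => .  t=0,i=12
  [5] ..#.# => #  t=1,i=4
  [4] ..#.. => .  t=1,i=1
  [3] ...## => #  t=0,i=11
  [2] ...#. => #  t=2,i=13
  [1] ....# => #  t=0,i=10
  [0] ..... => #  t=0,i=6
  bits 11001001111101001001001110101111 = 3388249007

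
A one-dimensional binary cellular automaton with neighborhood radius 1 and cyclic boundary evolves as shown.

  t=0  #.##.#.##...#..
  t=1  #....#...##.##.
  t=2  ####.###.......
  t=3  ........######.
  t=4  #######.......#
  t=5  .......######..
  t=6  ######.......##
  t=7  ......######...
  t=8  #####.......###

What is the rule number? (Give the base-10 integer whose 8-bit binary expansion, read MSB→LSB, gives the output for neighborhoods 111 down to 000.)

21

  ###|.  b7=0 t=2,i=1
  ##.|.  b6=0 t=0,i=3
  #.#|.  b5=0 t=0,i=1
  #..|#  b4=1 t=0,i=9
  .##|.  b3=0 t=0,i=2
  .#.|#  b2=1 t=0,i=0
  ..#|.  b1=0 t=0,i=11
  ...|#  b0=1 t=0,i=10
  bits 00010101 = 21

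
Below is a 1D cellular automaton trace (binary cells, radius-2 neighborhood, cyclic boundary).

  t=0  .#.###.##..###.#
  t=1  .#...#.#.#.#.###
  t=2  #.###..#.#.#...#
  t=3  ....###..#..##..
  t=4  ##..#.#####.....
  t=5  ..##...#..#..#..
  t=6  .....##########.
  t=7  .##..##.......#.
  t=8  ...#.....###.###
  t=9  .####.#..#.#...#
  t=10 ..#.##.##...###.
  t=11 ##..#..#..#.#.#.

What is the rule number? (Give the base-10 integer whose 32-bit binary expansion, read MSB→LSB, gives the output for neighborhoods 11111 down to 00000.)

  ##### -> .   bit 31 = 0  t=4,i=8
  ####. -> .   bit 30 = 0  t=4,i=9
  ###.# -> #   bit 29 = 1  t=0,i=5
  ###.. -> #   bit 28 = 1  t=2,i=4
  ##.## -> .   bit 27 = 0  t=0,i=6
  ##.#. -> #   bit 26 = 1  t=0,i=14
  ##..# -> #   bit 25 = 1  t=0,i=9
  ##... -> .   bit 24 = 0  t=3,i=14
  #.### -> .   bit 23 = 0  t=0,i=3
  #.##. -> #   bit 22 = 1  t=0,i=7
  #.#.# -> #   bit 21 = 1  t=0,i=1
  #.#.. -> .   bit 20 = 0  t=1,i=1
  #..## -> .   bit 19 = 0  t=0,i=10
  #..#. -> #   bit 18 = 1  t=2,i=6
  #...# -> #   bit 17 = 1  t=1,i=3
  #.... -> .   bit 16 = 0  t=3,i=15
  .#### -> #   bit 15 = 1  t=4,i=7
  .###. -> .   bit 14 = 0  t=0,i=4
  .##.# -> .   bit 13 = 0  t=2,i=0
  .##.. -> .   bit 12 = 0  t=0,i=8
  .#.## -> .   bit 11 = 0  t=0,i=2
  .#.#. -> .   bit 10 = 0  t=0,i=0
  .#..# -> #   bit 9 = 1  t=3,i=10
  .#... -> #   bit 8 = 1  t=1,i=2
  ..### -> #   bit 7 = 1  t=0,i=11
  ..##. -> .   bit 6 = 0  t=2,i=15
  ..#.# -> .   bit 5 = 0  t=1,i=5
  ..#.. -> #   bit 4 = 1  t=3,i=9
  ...## -> .   bit 3 = 0  t=2,i=14
  ...#. -> #   bit 2 = 1  t=1,i=4
  ....# -> .   bit 1 = 0  t=3,i=2
  ..... -> #   bit 0 = 1  t=3,i=0
  bits 00110110011001101000001110010101 = 912688021

912688021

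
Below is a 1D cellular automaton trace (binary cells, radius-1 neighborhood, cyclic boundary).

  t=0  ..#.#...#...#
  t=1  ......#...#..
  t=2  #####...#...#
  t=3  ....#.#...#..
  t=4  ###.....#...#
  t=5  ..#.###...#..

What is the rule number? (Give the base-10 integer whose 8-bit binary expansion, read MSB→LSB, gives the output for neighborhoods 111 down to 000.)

  ### -> .   bit 7 = 0  t=2,i=0
  ##. -> #   bit 6 = 1  t=2,i=4
  #.# -> .   bit 5 = 0  t=0,i=3
  #.. -> .   bit 4 = 0  t=0,i=0
  .## -> .   bit 3 = 0  t=2,i=12
  .#. -> .   bit 2 = 0  t=0,i=2
  ..# -> .   bit 1 = 0  t=0,i=1
  ... -> #   bit 0 = 1  t=0,i=6
  bits 01000001 = 65

65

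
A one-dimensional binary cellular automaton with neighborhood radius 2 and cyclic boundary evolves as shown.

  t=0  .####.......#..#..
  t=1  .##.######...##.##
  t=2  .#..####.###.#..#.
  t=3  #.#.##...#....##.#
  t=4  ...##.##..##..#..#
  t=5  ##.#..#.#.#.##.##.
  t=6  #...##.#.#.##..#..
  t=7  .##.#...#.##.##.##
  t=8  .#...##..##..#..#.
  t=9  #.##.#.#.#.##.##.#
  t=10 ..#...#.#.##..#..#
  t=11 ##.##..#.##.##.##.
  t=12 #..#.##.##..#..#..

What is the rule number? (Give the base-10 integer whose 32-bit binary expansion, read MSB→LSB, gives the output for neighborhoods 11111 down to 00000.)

2479329217

  nb #####: next=#  (t=1,i=6, bit31=1)
  nb ####.: next=.  (t=0,i=3, bit30=0)
  nb ###.#: next=.  (t=2,i=7, bit29=0)
  nb ###..: next=#  (t=0,i=4, bit28=1)
  nb ##.##: next=.  (t=1,i=0, bit27=0)
  nb ##.#.: next=.  (t=2,i=12, bit26=0)
  nb ##..#: next=#  (t=4,i=8, bit25=1)
  nb ##...: next=#  (t=0,i=5, bit24=1)
  nb #.###: next=#  (t=1,i=4, bit23=1)
  nb #.##.: next=#  (t=1,i=1, bit22=1)
  nb #.#.#: next=.  (t=3,i=2, bit21=0)
  nb #.#..: next=.  (t=2,i=13, bit20=0)
  nb #..##: next=.  (t=2,i=3, bit19=0)
  nb #..#.: next=#  (t=0,i=14, bit18=1)
  nb #...#: next=#  (t=0,i=17, bit17=1)
  nb #....: next=#  (t=0,i=6, bit16=1)
  nb .####: next=#  (t=0,i=2, bit15=1)
  nb .###.: next=.  (t=2,i=10, bit14=0)
  nb .##.#: next=.  (t=1,i=2, bit13=0)
  nb .##..: next=.  (t=3,i=5, bit12=0)
  nb .#.##: next=#  (t=3,i=3, bit11=1)
  nb .#.#.: next=#  (t=5,i=7, bit10=1)
  nb .#..#: next=#  (t=0,i=13, bit9=1)
  nb .#...: next=#  (t=0,i=16, bit8=1)
  nb ..###: next=#  (t=0,i=1, bit7=1)
  nb ..##.: next=#  (t=1,i=13, bit6=1)
  nb ..#.#: next=.  (t=5,i=6, bit5=0)
  nb ..#..: next=.  (t=0,i=12, bit4=0)
  nb ...##: next=.  (t=0,i=0, bit3=0)
  nb ...#.: next=.  (t=0,i=11, bit2=0)
  nb ....#: next=.  (t=0,i=10, bit1=0)
  nb .....: next=#  (t=0,i=7, bit0=1)
  bits 10010011110001111000111111000001 = 2479329217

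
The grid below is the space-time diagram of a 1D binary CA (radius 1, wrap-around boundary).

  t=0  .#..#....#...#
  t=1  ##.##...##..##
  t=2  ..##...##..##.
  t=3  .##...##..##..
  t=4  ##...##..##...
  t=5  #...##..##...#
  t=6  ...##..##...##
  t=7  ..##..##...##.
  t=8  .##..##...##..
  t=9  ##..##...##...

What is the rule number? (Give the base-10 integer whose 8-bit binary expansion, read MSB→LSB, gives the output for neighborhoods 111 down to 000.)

46

  nb ###: next=.  (t=1,i=0, bit7=0)
  nb ##.: next=.  (t=1,i=1, bit6=0)
  nb #.#: next=#  (t=0,i=0, bit5=1)
  nb #..: next=.  (t=0,i=2, bit4=0)
  nb .##: next=#  (t=1,i=3, bit3=1)
  nb .#.: next=#  (t=0,i=1, bit2=1)
  nb ..#: next=#  (t=0,i=3, bit1=1)
  nb ...: next=.  (t=0,i=6, bit0=0)
  bits 00101110 = 46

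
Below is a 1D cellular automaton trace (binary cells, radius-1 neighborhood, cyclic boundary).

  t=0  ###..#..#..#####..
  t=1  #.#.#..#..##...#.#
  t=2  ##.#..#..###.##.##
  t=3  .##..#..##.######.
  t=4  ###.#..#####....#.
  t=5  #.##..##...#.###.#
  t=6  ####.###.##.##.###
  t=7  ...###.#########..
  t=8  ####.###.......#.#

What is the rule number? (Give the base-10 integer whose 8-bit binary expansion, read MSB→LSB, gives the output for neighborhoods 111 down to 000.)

  [7] ### => .  t=0,i=1
  [6] ##. => #  t=0,i=2
  [5] #.# => #  t=1,i=1
  [4] #.. => .  t=0,i=3
  [3] .## => #  t=0,i=0
  [2] .#. => .  t=0,i=5
  [1] ..# => #  t=0,i=4
  [0] ... => #  t=1,i=13
  bits 01101011 = 107

107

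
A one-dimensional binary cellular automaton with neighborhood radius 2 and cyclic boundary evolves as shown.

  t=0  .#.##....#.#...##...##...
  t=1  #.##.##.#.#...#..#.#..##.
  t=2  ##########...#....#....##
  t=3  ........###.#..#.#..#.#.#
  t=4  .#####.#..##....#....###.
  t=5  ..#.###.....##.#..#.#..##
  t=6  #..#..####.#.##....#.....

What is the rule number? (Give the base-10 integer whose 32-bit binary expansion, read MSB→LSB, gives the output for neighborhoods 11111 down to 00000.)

  #####|.  b31=0 t=2,i=0
  ####.|#  b30=1 t=2,i=8
  ###.#|#  b29=1 t=3,i=10
  ###..|#  b28=1 t=2,i=9
  ##.##|#  b27=1 t=1,i=4
  ##.#.|#  b26=1 t=1,i=7
  ##..#|#  b25=1 t=4,i=24
  ##...|#  b24=1 t=0,i=5
  #.###|.  b23=0 t=5,i=4
  #.##.|#  b22=1 t=0,i=3
  #.#.#|#  b21=1 t=1,i=0
  #.#..|.  b20=0 t=0,i=11
  #..##|.  b19=0 t=1,i=21
  #..#.|.  b18=0 t=1,i=16
  #...#|.  b17=0 t=0,i=13
  #....|#  b16=1 t=0,i=6
  .####|#  b15=1 t=2,i=24
  .###.|.  b14=0 t=3,i=9
  .##.#|#  b13=1 t=1,i=3
  .##..|.  b12=0 t=0,i=4
  .#.##|#  b11=1 t=0,i=2
  .#.#.|#  b10=1 t=0,i=10
  .#..#|.  b9=0 t=1,i=15
  .#...|.  b8=0 t=0,i=12
  ..###|.  b7=0 t=2,i=23
  ..##.|.  b6=0 t=0,i=15
  ..#.#|.  b5=0 t=0,i=1
  ..#..|.  b4=0 t=1,i=14
  ...##|#  b3=1 t=0,i=14
  ...#.|#  b2=1 t=0,i=0
  ....#|.  b1=0 t=0,i=7
  .....|#  b0=1 t=3,i=2
  bits 01111111011000011010110000001101 = 2137107469

2137107469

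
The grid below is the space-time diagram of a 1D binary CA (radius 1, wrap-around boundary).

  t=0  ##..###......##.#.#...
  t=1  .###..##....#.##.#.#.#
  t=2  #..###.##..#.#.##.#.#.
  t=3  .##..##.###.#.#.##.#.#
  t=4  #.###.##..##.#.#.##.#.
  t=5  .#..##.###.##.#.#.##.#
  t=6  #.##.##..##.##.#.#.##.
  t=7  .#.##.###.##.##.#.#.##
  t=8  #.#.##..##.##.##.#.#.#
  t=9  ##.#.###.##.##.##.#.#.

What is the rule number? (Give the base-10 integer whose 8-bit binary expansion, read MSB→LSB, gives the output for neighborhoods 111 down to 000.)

  ###|.  b7=0 t=0,i=5
  ##.|#  b6=1 t=0,i=1
  #.#|#  b5=1 t=0,i=15
  #..|#  b4=1 t=0,i=2
  .##|.  b3=0 t=0,i=0
  .#.|.  b2=0 t=0,i=16
  ..#|#  b1=1 t=0,i=3
  ...|.  b0=0 t=0,i=8
  bits 01110010 = 114

114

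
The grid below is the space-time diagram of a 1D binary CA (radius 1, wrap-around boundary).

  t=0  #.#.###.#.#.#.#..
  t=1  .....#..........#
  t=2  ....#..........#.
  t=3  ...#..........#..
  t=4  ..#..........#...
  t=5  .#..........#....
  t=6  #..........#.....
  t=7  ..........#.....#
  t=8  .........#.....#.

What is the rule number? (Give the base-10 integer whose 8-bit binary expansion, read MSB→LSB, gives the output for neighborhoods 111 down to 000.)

130

  ###|#  b7=1 t=0,i=5
  ##.|.  b6=0 t=0,i=6
  #.#|.  b5=0 t=0,i=1
  #..|.  b4=0 t=0,i=15
  .##|.  b3=0 t=0,i=4
  .#.|.  b2=0 t=0,i=0
  ..#|#  b1=1 t=0,i=16
  ...|.  b0=0 t=1,i=1
  bits 10000010 = 130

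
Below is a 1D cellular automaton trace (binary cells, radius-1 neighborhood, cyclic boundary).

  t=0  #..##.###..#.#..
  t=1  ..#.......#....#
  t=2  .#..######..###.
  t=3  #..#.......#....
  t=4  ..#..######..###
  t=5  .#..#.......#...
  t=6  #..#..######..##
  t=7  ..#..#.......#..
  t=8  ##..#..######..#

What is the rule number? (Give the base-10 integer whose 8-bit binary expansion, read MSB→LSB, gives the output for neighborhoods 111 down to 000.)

3

  ### -> .   bit 7 = 0  t=0,i=7
  ##. -> .   bit 6 = 0  t=0,i=4
  #.# -> .   bit 5 = 0  t=0,i=5
  #.. -> .   bit 4 = 0  t=0,i=1
  .## -> .   bit 3 = 0  t=0,i=3
  .#. -> .   bit 2 = 0  t=0,i=0
  ..# -> #   bit 1 = 1  t=0,i=2
  ... -> #   bit 0 = 1  t=1,i=4
  bits 00000011 = 3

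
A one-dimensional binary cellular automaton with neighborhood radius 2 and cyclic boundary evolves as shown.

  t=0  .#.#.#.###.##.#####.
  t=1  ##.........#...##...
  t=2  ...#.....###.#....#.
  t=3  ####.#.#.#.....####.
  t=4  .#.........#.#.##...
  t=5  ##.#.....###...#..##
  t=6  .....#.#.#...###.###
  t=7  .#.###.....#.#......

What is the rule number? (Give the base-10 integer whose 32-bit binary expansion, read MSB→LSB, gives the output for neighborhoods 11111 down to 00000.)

2152693942

  ##### -> #   bit 31 = 1  t=0,i=16
  ####. -> .   bit 30 = 0  t=0,i=17
  ###.# -> .   bit 29 = 0  t=0,i=9
  ###.. -> .   bit 28 = 0  t=0,i=18
  ##.## -> .   bit 27 = 0  t=0,i=10
  ##.#. -> .   bit 26 = 0  t=2,i=12
  ##..# -> .   bit 25 = 0  t=0,i=19
  ##... -> .   bit 24 = 0  t=1,i=2
  #.### -> .   bit 23 = 0  t=0,i=7
  #.##. -> #   bit 22 = 1  t=0,i=11
  #.#.# -> .   bit 21 = 0  t=0,i=3
  #.#.. -> .   bit 20 = 0  t=2,i=13
  #..## -> #   bit 19 = 1  t=5,i=17
  #..#. -> #   bit 18 = 1  t=0,i=0
  #...# -> #   bit 17 = 1  t=1,i=13
  #.... -> #   bit 16 = 1  t=1,i=3
  .#### -> #   bit 15 = 1  t=0,i=15
  .###. -> .   bit 14 = 0  t=0,i=8
  .##.# -> .   bit 13 = 0  t=0,i=12
  .##.. -> .   bit 12 = 0  t=1,i=1
  .#.## -> .   bit 11 = 0  t=0,i=6
  .#.#. -> .   bit 10 = 0  t=0,i=2
  .#..# -> .   bit 9 = 0  t=5,i=16
  .#... -> .   bit 8 = 0  t=1,i=12
  ..### -> #   bit 7 = 1  t=2,i=9
  ..##. -> .   bit 6 = 0  t=1,i=0
  ..#.# -> #   bit 5 = 1  t=0,i=1
  ..#.. -> #   bit 4 = 1  t=1,i=11
  ...## -> .   bit 3 = 0  t=1,i=14
  ...#. -> #   bit 2 = 1  t=1,i=10
  ....# -> #   bit 1 = 1  t=1,i=9
  ..... -> .   bit 0 = 0  t=1,i=4
  bits 10000000010011111000000010110110 = 2152693942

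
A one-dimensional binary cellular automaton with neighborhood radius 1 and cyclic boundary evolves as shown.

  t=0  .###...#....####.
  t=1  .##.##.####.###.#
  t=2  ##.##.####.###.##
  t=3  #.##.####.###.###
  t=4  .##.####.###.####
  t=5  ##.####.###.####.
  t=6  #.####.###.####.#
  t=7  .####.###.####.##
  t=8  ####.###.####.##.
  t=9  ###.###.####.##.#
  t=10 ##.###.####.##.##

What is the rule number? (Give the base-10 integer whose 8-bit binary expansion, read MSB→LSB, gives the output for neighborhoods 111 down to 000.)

189

  [7] ### => #  t=0,i=2
  [6] ##. => .  t=0,i=3
  [5] #.# => #  t=1,i=0
  [4] #.. => #  t=0,i=4
  [3] .## => #  t=0,i=1
  [2] .#. => #  t=0,i=7
  [1] ..# => .  t=0,i=0
  [0] ... => #  t=0,i=5
  bits 10111101 = 189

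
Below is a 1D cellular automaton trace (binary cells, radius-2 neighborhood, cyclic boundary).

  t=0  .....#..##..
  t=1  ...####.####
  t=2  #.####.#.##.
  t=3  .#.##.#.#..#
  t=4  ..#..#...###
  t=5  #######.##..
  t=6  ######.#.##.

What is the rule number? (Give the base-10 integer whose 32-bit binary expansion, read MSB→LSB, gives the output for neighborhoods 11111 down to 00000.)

3473251326

  #####|#  b31=1 t=5,i=2
  ####.|#  b30=1 t=1,i=5
  ###.#|.  b29=0 t=1,i=6
  ###..|.  b28=0 t=1,i=11
  ##.##|#  b27=1 t=1,i=7
  ##.#.|#  b26=1 t=2,i=6
  ##..#|#  b25=1 t=4,i=0
  ##...|#  b24=1 t=0,i=10
  #.###|.  b23=0 t=1,i=8
  #.##.|.  b22=0 t=2,i=9
  #.#.#|.  b21=0 t=2,i=0
  #.#..|.  b20=0 t=3,i=8
  #..##|.  b19=0 t=0,i=7
  #..#.|#  b18=1 t=3,i=10
  #...#|.  b17=0 t=1,i=1
  #....|#  b16=1 t=0,i=11
  .####|#  b15=1 t=1,i=4
  .###.|.  b14=0 t=4,i=10
  .##.#|.  b13=0 t=2,i=10
  .##..|#  b12=1 t=0,i=9
  .#.##|#  b11=1 t=2,i=1
  .#.#.|.  b10=0 t=3,i=0
  .#..#|#  b9=1 t=0,i=6
  .#...|#  b8=1 t=4,i=6
  ..###|#  b7=1 t=1,i=3
  ..##.|#  b6=1 t=0,i=8
  ..#.#|#  b5=1 t=3,i=11
  ..#..|#  b4=1 t=0,i=5
  ...##|#  b3=1 t=1,i=2
  ...#.|#  b2=1 t=0,i=4
  ....#|#  b1=1 t=0,i=3
  .....|.  b0=0 t=0,i=0
  bits 11001111000001011001101111111110 = 3473251326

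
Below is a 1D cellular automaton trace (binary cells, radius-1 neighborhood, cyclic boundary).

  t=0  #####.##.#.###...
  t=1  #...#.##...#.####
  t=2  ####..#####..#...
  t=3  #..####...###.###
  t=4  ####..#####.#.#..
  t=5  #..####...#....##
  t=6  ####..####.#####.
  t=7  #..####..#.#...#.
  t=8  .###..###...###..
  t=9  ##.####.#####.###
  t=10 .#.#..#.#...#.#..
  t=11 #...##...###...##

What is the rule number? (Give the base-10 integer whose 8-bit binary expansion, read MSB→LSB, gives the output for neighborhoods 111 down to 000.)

  nb ###: next=.  (t=0,i=1, bit7=0)
  nb ##.: next=#  (t=0,i=4, bit6=1)
  nb #.#: next=.  (t=0,i=5, bit5=0)
  nb #..: next=#  (t=0,i=14, bit4=1)
  nb .##: next=#  (t=0,i=0, bit3=1)
  nb .#.: next=.  (t=0,i=9, bit2=0)
  nb ..#: next=#  (t=0,i=16, bit1=1)
  nb ...: next=#  (t=0,i=15, bit0=1)
  bits 01011011 = 91

91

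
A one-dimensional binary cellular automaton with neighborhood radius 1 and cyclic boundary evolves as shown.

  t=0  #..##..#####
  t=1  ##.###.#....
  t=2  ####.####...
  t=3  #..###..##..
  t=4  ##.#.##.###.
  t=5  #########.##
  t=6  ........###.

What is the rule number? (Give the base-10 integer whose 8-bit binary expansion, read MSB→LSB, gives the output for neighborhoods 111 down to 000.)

  [7] ### => .  t=0,i=8
  [6] ##. => #  t=0,i=0
  [5] #.# => #  t=1,i=2
  [4] #.. => #  t=0,i=1
  [3] .## => #  t=0,i=3
  [2] .#. => #  t=1,i=7
  [1] ..# => .  t=0,i=2
  [0] ... => .  t=1,i=9
  bits 01111100 = 124

124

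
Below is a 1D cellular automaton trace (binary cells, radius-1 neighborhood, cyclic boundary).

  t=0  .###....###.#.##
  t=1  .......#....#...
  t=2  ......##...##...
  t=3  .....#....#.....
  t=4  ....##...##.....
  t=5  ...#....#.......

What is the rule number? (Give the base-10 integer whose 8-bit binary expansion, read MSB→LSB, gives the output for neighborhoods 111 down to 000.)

  [7] ### => .  t=0,i=2
  [6] ##. => .  t=0,i=3
  [5] #.# => .  t=0,i=0
  [4] #.. => .  t=0,i=4
  [3] .## => .  t=0,i=1
  [2] .#. => #  t=0,i=12
  [1] ..# => #  t=0,i=7
  [0] ... => .  t=0,i=5
  bits 00000110 = 6

6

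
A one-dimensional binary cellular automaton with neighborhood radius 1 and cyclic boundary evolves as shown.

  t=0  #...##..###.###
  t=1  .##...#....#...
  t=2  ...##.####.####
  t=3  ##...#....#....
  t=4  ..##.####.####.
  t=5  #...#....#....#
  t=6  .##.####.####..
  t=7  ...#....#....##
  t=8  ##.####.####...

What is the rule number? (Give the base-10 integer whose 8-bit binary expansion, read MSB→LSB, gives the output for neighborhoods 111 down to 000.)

53

  ### -> .   bit 7 = 0  t=0,i=9
  ##. -> .   bit 6 = 0  t=0,i=0
  #.# -> #   bit 5 = 1  t=0,i=11
  #.. -> #   bit 4 = 1  t=0,i=1
  .## -> .   bit 3 = 0  t=0,i=4
  .#. -> #   bit 2 = 1  t=1,i=6
  ..# -> .   bit 1 = 0  t=0,i=3
  ... -> #   bit 0 = 1  t=0,i=2
  bits 00110101 = 53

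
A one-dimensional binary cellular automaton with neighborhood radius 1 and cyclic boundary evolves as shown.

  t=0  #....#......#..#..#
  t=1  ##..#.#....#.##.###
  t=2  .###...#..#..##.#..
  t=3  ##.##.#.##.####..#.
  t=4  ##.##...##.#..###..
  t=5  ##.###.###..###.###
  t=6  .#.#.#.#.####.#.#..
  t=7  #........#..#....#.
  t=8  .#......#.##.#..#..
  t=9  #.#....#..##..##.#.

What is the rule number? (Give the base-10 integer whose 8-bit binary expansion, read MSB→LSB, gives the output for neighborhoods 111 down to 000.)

  ### -> .   bit 7 = 0  t=1,i=0
  ##. -> #   bit 6 = 1  t=0,i=0
  #.# -> .   bit 5 = 0  t=1,i=5
  #.. -> #   bit 4 = 1  t=0,i=1
  .## -> #   bit 3 = 1  t=0,i=18
  .#. -> .   bit 2 = 0  t=0,i=5
  ..# -> #   bit 1 = 1  t=0,i=4
  ... -> .   bit 0 = 0  t=0,i=2
  bits 01011010 = 90

90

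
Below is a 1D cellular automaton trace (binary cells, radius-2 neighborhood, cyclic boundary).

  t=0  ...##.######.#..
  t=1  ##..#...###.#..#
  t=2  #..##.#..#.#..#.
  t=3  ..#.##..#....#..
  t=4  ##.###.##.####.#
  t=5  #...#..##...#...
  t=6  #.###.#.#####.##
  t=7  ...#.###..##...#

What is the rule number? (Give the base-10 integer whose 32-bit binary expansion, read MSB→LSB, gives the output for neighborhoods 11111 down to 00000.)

3312416791

  ##### -> #   bit 31 = 1  t=0,i=8
  ####. -> #   bit 30 = 1  t=0,i=10
  ###.# -> .   bit 29 = 0  t=0,i=11
  ###.. -> .   bit 28 = 0  t=1,i=1
  ##.## -> .   bit 27 = 0  t=0,i=5
  ##.#. -> #   bit 26 = 1  t=0,i=12
  ##..# -> .   bit 25 = 0  t=1,i=2
  ##... -> #   bit 24 = 1  t=5,i=9
  #.### -> .   bit 23 = 0  t=0,i=6
  #.##. -> #   bit 22 = 1  t=3,i=4
  #.#.# -> #   bit 21 = 1  t=6,i=6
  #.#.. -> .   bit 20 = 0  t=0,i=13
  #..## -> #   bit 19 = 1  t=1,i=14
  #..#. -> #   bit 18 = 1  t=1,i=3
  #...# -> #   bit 17 = 1  t=1,i=6
  #.... -> #   bit 16 = 1  t=0,i=15
  .#### -> .   bit 15 = 0  t=0,i=7
  .###. -> #   bit 14 = 1  t=1,i=0
  .##.# -> #   bit 13 = 1  t=0,i=4
  .##.. -> #   bit 12 = 1  t=3,i=5
  .#.## -> #   bit 11 = 1  t=3,i=3
  .#.#. -> .   bit 10 = 0  t=2,i=10
  .#..# -> .   bit 9 = 0  t=1,i=13
  .#... -> .   bit 8 = 0  t=0,i=14
  ..### -> .   bit 7 = 0  t=1,i=8
  ..##. -> .   bit 6 = 0  t=0,i=3
  ..#.# -> .   bit 5 = 0  t=2,i=9
  ..#.. -> #   bit 4 = 1  t=1,i=4
  ...## -> .   bit 3 = 0  t=0,i=2
  ...#. -> #   bit 2 = 1  t=3,i=1
  ....# -> #   bit 1 = 1  t=0,i=1
  ..... -> #   bit 0 = 1  t=0,i=0
  bits 11000101011011110111100000010111 = 3312416791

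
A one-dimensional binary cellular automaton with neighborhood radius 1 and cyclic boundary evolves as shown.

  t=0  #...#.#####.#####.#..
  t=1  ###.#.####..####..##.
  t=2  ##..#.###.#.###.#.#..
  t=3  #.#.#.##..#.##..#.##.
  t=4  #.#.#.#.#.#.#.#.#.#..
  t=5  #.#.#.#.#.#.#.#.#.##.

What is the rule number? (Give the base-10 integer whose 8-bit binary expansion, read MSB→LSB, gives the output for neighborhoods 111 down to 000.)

  ### -> #   bit 7 = 1  t=0,i=7
  ##. -> .   bit 6 = 0  t=0,i=10
  #.# -> .   bit 5 = 0  t=0,i=5
  #.. -> #   bit 4 = 1  t=0,i=1
  .## -> #   bit 3 = 1  t=0,i=6
  .#. -> #   bit 2 = 1  t=0,i=0
  ..# -> .   bit 1 = 0  t=0,i=3
  ... -> #   bit 0 = 1  t=0,i=2
  bits 10011101 = 157

157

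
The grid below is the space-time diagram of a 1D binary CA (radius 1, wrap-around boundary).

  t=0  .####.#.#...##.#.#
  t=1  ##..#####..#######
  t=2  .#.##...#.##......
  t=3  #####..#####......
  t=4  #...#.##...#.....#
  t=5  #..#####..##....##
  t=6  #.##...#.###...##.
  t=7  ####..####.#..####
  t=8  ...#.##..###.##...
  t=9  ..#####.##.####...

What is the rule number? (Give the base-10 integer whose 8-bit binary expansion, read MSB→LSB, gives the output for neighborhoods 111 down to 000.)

  ###|.  b7=0 t=0,i=2
  ##.|#  b6=1 t=0,i=4
  #.#|#  b5=1 t=0,i=0
  #..|.  b4=0 t=0,i=9
  .##|#  b3=1 t=0,i=1
  .#.|#  b2=1 t=0,i=6
  ..#|#  b1=1 t=0,i=11
  ...|.  b0=0 t=0,i=10
  bits 01101110 = 110

110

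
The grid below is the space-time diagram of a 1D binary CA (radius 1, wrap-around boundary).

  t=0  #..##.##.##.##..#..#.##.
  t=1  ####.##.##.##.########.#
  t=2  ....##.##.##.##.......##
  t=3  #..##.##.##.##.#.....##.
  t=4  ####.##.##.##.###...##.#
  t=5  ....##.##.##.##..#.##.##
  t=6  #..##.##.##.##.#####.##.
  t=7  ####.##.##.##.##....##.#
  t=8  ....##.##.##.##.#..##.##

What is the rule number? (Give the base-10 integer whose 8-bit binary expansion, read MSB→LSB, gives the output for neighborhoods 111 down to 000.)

62

  ###|.  b7=0 t=1,i=0
  ##.|.  b6=0 t=0,i=4
  #.#|#  b5=1 t=0,i=5
  #..|#  b4=1 t=0,i=1
  .##|#  b3=1 t=0,i=3
  .#.|#  b2=1 t=0,i=0
  ..#|#  b1=1 t=0,i=2
  ...|.  b0=0 t=2,i=1
  bits 00111110 = 62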